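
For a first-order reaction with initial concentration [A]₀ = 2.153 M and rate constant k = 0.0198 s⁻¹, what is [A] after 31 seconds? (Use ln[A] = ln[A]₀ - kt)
1.1654 M

ln[A] = ln[A]₀ - k·t = ln(2.153) - (0.0198)·(31) = 0.7669 - 0.6138 = 0.1531
[A] = e^(0.1531) = 1.1654 M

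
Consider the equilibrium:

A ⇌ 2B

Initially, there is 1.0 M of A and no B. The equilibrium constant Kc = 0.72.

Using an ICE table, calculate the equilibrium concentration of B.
[B] = 0.687 M

ICE: [A] = 1.0 − x, [B] = 2x.
Kc = (2x)²/(1.0 − x) = 0.72 ⇒ 4x² + 0.72x − 0.72 = 0.
x = (−0.72 + √(0.72² + 4·4·0.72))/(2·4) = (−0.72 + √12.038)/8 = 0.3437.
[B] = 2x = 0.687 M.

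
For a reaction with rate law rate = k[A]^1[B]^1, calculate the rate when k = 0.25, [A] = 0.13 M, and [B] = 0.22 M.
0.00715 M/s

rate = k·[A]^1·[B]^1 = 0.25·(0.13)^1·(0.22)^1 = 0.25·0.13·0.22 = 0.00715 M/s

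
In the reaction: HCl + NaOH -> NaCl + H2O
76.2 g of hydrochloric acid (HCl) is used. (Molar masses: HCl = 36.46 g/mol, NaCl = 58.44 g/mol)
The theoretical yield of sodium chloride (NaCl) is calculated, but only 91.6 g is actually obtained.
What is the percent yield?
Moles of HCl = 76.2 g ÷ 36.46 g/mol = 2.08996 mol
Mole ratio: 1 mol NaCl / 1 mol HCl
Moles of NaCl = 2.08996 × (1/1) = 2.08996 mol
Theoretical yield = 2.08996 mol × 58.44 g/mol = 122.14 g
Actual yield = 91.6 g
Percent yield = (91.6 / 122.14) × 100% = 75.0%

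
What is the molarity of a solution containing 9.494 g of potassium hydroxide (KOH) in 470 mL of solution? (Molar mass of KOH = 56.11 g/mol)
Moles of KOH = 9.494 g ÷ 56.11 g/mol = 0.169203 mol
Volume = 470 mL = 0.47 L
Molarity = 0.169203 mol ÷ 0.47 L = 0.36 M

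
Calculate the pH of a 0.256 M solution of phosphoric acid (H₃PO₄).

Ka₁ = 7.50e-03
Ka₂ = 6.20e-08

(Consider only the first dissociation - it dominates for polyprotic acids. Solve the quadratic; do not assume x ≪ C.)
pH = 1.40

x² + Ka₁·x − Ka₁·C = 0 with Ka₁ = 7.50e-03, C = 0.256.
x = (−Ka₁ + √(Ka₁² + 4·Ka₁·C))/2 = 4.0228e-02 M, so pH = 1.40.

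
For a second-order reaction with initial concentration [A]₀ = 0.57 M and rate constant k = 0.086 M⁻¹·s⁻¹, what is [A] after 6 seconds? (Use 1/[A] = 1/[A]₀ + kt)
0.4405 M

1/[A] = 1/[A]₀ + k·t = 1/0.57 + (0.086)·(6) = 1.7544 + 0.5160 = 2.2704
[A] = 1/2.2704 = 0.4405 M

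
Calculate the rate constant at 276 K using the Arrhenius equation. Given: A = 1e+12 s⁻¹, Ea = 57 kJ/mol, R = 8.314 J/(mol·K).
1.63e+01 s⁻¹

k = A·exp(-Ea/(R·T)) = 1e+12·exp(-57000/(8.314·276)) = 1e+12·exp(-24.8402) = 1e+12·1.6294e-11 = 1.63e+01 s⁻¹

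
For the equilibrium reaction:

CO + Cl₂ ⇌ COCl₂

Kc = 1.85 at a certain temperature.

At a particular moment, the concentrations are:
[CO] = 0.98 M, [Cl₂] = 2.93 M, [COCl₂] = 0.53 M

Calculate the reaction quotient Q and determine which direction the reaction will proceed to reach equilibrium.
Q = 0.185, Q < K, reaction proceeds forward (toward products)

Q = ([COCl₂]) / ([CO] × [Cl₂])
  = ((0.53)) / ((0.98)·(2.93)) = 0.53/2.8714 = 0.1846
Since Q = 0.1846 < Kc = 1.85, the reaction proceeds forward (toward products) to reach equilibrium.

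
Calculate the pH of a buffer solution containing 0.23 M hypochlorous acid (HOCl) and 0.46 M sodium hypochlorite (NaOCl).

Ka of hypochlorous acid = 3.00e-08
pH = 7.82

pKa = -log(3.00e-08) = 7.52. pH = pKa + log([A⁻]/[HA]) = 7.52 + log(0.46/0.23)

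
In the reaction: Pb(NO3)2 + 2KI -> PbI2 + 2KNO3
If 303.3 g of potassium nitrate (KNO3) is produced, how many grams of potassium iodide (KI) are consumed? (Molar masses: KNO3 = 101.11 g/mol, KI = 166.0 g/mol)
Moles of KNO3 = 303.3 g ÷ 101.11 g/mol = 2.9997 mol
Mole ratio: 2 mol KI / 2 mol KNO3
Moles of KI = 2.9997 × (2/2) = 2.9997 mol
Mass of KI = 2.9997 mol × 166.0 g/mol = 498 g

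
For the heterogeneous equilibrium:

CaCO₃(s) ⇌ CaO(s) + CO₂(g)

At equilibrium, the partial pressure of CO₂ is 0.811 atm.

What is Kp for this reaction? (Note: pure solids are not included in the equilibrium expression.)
K_p = 0.811

Solids (CaCO₃, CaO) have activity 1 and are excluded.
Kp = P(CO₂) = 0.811.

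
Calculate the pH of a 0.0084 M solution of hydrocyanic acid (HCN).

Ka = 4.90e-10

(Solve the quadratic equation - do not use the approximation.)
pH = 5.69

x² + Ka×x - Ka×C = 0. Using quadratic formula: [H⁺] = 2.0285e-06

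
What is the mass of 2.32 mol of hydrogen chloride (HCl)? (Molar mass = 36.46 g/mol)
Mass = 2.32 mol × 36.46 g/mol = 84.59 g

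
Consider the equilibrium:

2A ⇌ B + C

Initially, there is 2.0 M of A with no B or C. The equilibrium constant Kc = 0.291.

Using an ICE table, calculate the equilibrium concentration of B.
[B] = 0.519 M

ICE: [A] = 2.0 − 2x, [B] = [C] = x.
Kc = x²/(2.0 − 2x)² = 0.291 ⇒ √Kc = x/(2.0 − 2x).
x = √0.291·2.0/(1 + 2√0.291) = 0.53944·2.0/2.0789 = 0.51897.
[B] = x = 0.519 M.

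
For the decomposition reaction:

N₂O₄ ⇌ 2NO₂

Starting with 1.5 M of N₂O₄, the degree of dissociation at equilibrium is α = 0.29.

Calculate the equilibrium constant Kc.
K_c = 0.7107

x = α·[A]₀ = 0.29 × 1.5 = 0.435 M dissociated.
At eq: [N₂O₄] = 1.5 − 0.435 = 1.065 M; [NO₂] = 2x = 0.87 M.
Kc = [NO₂]²/[N₂O₄] = (0.87)²/1.065 = 0.7107.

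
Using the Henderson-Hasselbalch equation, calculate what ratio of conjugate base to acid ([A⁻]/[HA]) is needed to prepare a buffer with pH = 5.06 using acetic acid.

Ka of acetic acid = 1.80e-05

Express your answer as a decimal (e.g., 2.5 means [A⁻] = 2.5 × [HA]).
[A⁻]/[HA] = 2.067

pKa = −log(1.80e-05) = 4.7447. pH = pKa + log([A⁻]/[HA]). 5.06 = 4.7447 + log(ratio). log(ratio) = 5.06 − 4.7447 = 0.3153. ratio = 10^(0.3153) = 2.067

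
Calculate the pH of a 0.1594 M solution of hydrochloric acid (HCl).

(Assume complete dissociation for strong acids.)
pH = 0.80

[H⁺] = 0.1594 M for strong acid. pH = -log[H⁺] = -log(0.1594)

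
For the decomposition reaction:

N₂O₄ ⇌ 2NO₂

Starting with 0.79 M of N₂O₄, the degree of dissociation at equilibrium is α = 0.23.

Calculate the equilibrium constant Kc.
K_c = 0.2171

x = α·[A]₀ = 0.23 × 0.79 = 0.1817 M dissociated.
At eq: [N₂O₄] = 0.79 − 0.1817 = 0.6083 M; [NO₂] = 2x = 0.3634 M.
Kc = [NO₂]²/[N₂O₄] = (0.3634)²/0.6083 = 0.2171.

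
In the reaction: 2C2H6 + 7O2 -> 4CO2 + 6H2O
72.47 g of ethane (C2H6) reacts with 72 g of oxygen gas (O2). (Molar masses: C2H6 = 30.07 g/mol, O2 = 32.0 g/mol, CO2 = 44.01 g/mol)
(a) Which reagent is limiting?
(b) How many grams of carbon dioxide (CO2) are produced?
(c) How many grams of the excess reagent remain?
(a) O2, (b) 56.58 g, (c) 53.14 g

Moles of C2H6 = 72.47 g ÷ 30.07 g/mol = 2.41004 mol
Moles of O2 = 72 g ÷ 32.0 g/mol = 2.25 mol
Moles ÷ coefficient: C2H6: 2.41004/2 = 1.205, O2: 2.25/7 = 0.3214
(a) O2 has the smaller value, so O2 is the limiting reagent.
(b) Moles of CO2 = 2.25 mol O2 × (4/7) = 1.28571 mol; mass = 1.28571 mol × 44.01 g/mol = 56.58 g
(c) C2H6 consumed = 2.25 × (2/7) = 0.642857 mol; remaining = 2.41004 − 0.642857 = 1.76719 mol; mass = 1.76719 mol × 30.07 g/mol = 53.14 g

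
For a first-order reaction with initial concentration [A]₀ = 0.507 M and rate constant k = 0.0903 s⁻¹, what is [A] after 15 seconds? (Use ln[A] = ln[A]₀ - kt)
0.1308 M

ln[A] = ln[A]₀ - k·t = ln(0.507) - (0.0903)·(15) = -0.6792 - 1.3545 = -2.0337
[A] = e^(-2.0337) = 0.1308 M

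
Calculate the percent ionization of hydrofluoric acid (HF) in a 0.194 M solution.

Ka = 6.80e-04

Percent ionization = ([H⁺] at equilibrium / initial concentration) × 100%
Percent ionization = 5.75%

Let x = [H⁺]. Ka = x²/(C - x) ⇒ x² + (6.80e-04)x - (6.80e-04)(0.194) = 0. x = 1.1151e-02. Percent = (1.1151e-02/0.194) × 100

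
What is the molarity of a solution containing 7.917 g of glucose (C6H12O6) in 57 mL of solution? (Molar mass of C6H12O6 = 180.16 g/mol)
Moles of C6H12O6 = 7.917 g ÷ 180.16 g/mol = 0.0439443 mol
Volume = 57 mL = 0.057 L
Molarity = 0.0439443 mol ÷ 0.057 L = 0.771 M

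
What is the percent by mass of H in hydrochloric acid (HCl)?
Mass of H in formula = 1.008 × 1 = 1.008 g/mol
Molar mass = 36.46 g/mol
% H = (1.008/36.46) × 100% = 2.76%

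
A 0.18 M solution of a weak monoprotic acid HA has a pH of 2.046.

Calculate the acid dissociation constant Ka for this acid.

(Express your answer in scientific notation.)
K_a = 4.73e-04

[H⁺] = 10^(−pH) = 10^(−2.046) = 8.995e-03 M. For HA ⇌ H⁺ + A⁻, Ka = x²/(C − x) = (8.995e-03)²/(0.18 − 8.995e-03) = 4.73e-04.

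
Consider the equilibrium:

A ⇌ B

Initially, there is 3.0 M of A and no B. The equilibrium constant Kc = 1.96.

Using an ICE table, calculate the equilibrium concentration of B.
[B] = 1.986 M

ICE: [A] = 3.0 − x, [B] = x.
Kc = x/(3.0 − x) = 1.96 ⇒ x = 1.96·3.0/(1 + 1.96) = 5.88/2.96 = 1.986.
[B] = x = 1.986 M.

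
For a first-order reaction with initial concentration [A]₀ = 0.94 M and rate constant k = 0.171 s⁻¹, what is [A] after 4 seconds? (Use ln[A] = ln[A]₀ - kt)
0.4743 M

ln[A] = ln[A]₀ - k·t = ln(0.94) - (0.171)·(4) = -0.0619 - 0.6840 = -0.7459
[A] = e^(-0.7459) = 0.4743 M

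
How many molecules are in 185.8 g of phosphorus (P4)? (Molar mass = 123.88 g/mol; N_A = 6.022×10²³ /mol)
Moles = 185.8 g ÷ 123.88 g/mol = 1.49984 mol
Molecules = 1.49984 mol × 6.022×10²³ /mol = 9.032e+23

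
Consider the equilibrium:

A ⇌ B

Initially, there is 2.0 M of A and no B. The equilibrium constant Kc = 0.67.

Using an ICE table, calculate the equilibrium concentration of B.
[B] = 0.802 M

ICE: [A] = 2.0 − x, [B] = x.
Kc = x/(2.0 − x) = 0.67 ⇒ x = 0.67·2.0/(1 + 0.67) = 1.34/1.67 = 0.8024.
[B] = x = 0.802 M.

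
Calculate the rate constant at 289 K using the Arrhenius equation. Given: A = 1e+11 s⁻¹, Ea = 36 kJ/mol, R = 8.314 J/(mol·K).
3.11e+04 s⁻¹

k = A·exp(-Ea/(R·T)) = 1e+11·exp(-36000/(8.314·289)) = 1e+11·exp(-14.9829) = 1e+11·3.1119e-07 = 3.11e+04 s⁻¹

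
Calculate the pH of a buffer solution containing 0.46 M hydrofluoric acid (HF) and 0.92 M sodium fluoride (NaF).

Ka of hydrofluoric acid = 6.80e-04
pH = 3.47

pKa = -log(6.80e-04) = 3.17. pH = pKa + log([A⁻]/[HA]) = 3.17 + log(0.92/0.46)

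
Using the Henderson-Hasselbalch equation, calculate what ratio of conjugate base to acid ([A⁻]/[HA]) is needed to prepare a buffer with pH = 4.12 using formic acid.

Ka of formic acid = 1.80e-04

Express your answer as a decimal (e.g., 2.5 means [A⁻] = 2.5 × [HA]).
[A⁻]/[HA] = 2.373

pKa = −log(1.80e-04) = 3.7447. pH = pKa + log([A⁻]/[HA]). 4.12 = 3.7447 + log(ratio). log(ratio) = 4.12 − 3.7447 = 0.3753. ratio = 10^(0.3753) = 2.373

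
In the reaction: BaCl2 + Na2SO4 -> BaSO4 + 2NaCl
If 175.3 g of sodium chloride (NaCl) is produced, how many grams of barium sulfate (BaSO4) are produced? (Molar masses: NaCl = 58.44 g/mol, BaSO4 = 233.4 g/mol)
Moles of NaCl = 175.3 g ÷ 58.44 g/mol = 2.99966 mol
Mole ratio: 1 mol BaSO4 / 2 mol NaCl
Moles of BaSO4 = 2.99966 × (1/2) = 1.49983 mol
Mass of BaSO4 = 1.49983 mol × 233.4 g/mol = 350.1 g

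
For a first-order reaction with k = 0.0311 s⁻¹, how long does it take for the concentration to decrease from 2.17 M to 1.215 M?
18.65 s

From ln[A] = ln[A]₀ - k·t: t = ln([A]₀/[A])/k = ln(2.17/1.215)/0.0311 = ln(1.7860)/0.0311 = 0.5800/0.0311 = 18.65 s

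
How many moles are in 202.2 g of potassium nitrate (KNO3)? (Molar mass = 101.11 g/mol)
Moles = 202.2 g ÷ 101.11 g/mol = 2 mol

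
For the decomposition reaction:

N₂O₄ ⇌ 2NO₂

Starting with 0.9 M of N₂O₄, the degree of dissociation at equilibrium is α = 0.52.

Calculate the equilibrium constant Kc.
K_c = 2.0280

x = α·[A]₀ = 0.52 × 0.9 = 0.468 M dissociated.
At eq: [N₂O₄] = 0.9 − 0.468 = 0.432 M; [NO₂] = 2x = 0.936 M.
Kc = [NO₂]²/[N₂O₄] = (0.936)²/0.432 = 2.028.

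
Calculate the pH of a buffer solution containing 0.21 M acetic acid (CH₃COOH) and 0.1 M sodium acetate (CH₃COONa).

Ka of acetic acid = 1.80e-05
pH = 4.42

pKa = -log(1.80e-05) = 4.74. pH = pKa + log([A⁻]/[HA]) = 4.74 + log(0.1/0.21)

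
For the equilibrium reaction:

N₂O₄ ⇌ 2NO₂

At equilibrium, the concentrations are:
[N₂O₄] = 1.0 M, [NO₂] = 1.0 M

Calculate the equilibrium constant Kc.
K_c = 1.0000

Kc = ([NO₂]^2) / ([N₂O₄])
   = ((1.0)^2) / ((1.0))
   = 1 / 1 = 1.0000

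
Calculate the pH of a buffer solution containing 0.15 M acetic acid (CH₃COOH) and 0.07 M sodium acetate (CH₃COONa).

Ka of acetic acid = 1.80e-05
pH = 4.41

pKa = -log(1.80e-05) = 4.74. pH = pKa + log([A⁻]/[HA]) = 4.74 + log(0.07/0.15)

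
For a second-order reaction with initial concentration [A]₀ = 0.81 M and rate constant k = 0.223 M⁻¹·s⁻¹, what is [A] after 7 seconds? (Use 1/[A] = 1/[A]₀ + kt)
0.3577 M

1/[A] = 1/[A]₀ + k·t = 1/0.81 + (0.223)·(7) = 1.2346 + 1.5610 = 2.7956
[A] = 1/2.7956 = 0.3577 M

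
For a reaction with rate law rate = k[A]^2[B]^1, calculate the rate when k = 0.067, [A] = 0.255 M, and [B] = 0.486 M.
0.002117 M/s

rate = k·[A]^2·[B]^1 = 0.067·(0.255)^2·(0.486)^1 = 0.067·0.065025·0.486 = 0.002117 M/s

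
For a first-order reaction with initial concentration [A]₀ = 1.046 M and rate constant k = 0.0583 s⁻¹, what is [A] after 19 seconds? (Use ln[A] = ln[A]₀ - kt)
0.3455 M

ln[A] = ln[A]₀ - k·t = ln(1.046) - (0.0583)·(19) = 0.0450 - 1.1077 = -1.0627
[A] = e^(-1.0627) = 0.3455 M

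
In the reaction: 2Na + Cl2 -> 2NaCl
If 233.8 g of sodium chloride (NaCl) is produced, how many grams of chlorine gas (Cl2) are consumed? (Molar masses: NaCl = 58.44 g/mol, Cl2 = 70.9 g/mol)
Moles of NaCl = 233.8 g ÷ 58.44 g/mol = 4.00068 mol
Mole ratio: 1 mol Cl2 / 2 mol NaCl
Moles of Cl2 = 4.00068 × (1/2) = 2.00034 mol
Mass of Cl2 = 2.00034 mol × 70.9 g/mol = 141.8 g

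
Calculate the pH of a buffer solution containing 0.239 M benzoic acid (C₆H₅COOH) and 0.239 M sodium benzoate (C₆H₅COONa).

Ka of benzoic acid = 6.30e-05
pH = 4.20

pKa = -log(6.30e-05) = 4.20. pH = pKa + log([A⁻]/[HA]) = 4.20 + log(0.239/0.239)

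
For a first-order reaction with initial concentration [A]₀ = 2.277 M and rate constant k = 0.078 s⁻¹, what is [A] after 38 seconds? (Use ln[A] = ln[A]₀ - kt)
0.1175 M

ln[A] = ln[A]₀ - k·t = ln(2.277) - (0.078)·(38) = 0.8229 - 2.9640 = -2.1411
[A] = e^(-2.1411) = 0.1175 M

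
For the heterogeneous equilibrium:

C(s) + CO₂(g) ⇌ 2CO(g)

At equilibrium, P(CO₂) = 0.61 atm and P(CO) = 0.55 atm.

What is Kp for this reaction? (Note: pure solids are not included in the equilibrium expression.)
K_p = 0.496

Solid C is excluded.
Kp = P(CO)²/P(CO₂) = (0.55)²/0.61 = 0.3025/0.61 = 0.496.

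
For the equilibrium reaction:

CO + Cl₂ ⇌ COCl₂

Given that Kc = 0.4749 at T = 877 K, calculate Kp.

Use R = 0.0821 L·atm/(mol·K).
K_p = 0.0066

Δn = (moles gaseous products) − (moles gaseous reactants) = -1
T = 877 K; RT = 0.0821 × 877 = 72.0017
Kp = Kc·(RT)^Δn = 0.4749 × (72.0017)^-1 = 0.4749 × 0.0138886 = 0.0066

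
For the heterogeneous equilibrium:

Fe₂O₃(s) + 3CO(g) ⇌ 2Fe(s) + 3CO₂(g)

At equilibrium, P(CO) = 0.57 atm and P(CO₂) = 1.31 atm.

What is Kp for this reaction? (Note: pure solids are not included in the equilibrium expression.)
K_p = 12.139

Solids (Fe₂O₃, Fe) are excluded.
Kp = P(CO₂)³/P(CO)³ = (1.31)³/(0.57)³ = 2.248/0.1852 = 12.139.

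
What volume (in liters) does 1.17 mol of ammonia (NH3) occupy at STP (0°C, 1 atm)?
At STP, 1 mol of gas occupies 22.4 L
Volume = 1.17 mol × 22.4 L/mol = 26.21 L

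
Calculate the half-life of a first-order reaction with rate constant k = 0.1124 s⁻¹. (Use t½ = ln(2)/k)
6.17 s

t½ = ln(2)/k = 0.6931/0.1124 = 6.17 s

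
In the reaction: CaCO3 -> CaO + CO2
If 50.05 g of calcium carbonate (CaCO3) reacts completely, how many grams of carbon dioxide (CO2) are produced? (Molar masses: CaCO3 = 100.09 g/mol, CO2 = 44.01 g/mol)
Moles of CaCO3 = 50.05 g ÷ 100.09 g/mol = 0.50005 mol
Mole ratio: 1 mol CO2 / 1 mol CaCO3
Moles of CO2 = 0.50005 × (1/1) = 0.50005 mol
Mass of CO2 = 0.50005 mol × 44.01 g/mol = 22.01 g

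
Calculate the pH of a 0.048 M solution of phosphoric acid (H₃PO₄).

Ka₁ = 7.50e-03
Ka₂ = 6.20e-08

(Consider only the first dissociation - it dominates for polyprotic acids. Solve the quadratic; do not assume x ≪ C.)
pH = 1.81

x² + Ka₁·x − Ka₁·C = 0 with Ka₁ = 7.50e-03, C = 0.048.
x = (−Ka₁ + √(Ka₁² + 4·Ka₁·C))/2 = 1.5591e-02 M, so pH = 1.81.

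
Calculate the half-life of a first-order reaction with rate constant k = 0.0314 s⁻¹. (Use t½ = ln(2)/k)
22.07 s

t½ = ln(2)/k = 0.6931/0.0314 = 22.07 s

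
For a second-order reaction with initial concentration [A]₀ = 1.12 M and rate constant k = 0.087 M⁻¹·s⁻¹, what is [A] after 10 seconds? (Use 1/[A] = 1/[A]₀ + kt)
0.5673 M

1/[A] = 1/[A]₀ + k·t = 1/1.12 + (0.087)·(10) = 0.8929 + 0.8700 = 1.7629
[A] = 1/1.7629 = 0.5673 M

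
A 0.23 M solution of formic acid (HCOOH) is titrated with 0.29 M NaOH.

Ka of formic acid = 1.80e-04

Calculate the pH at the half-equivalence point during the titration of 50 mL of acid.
pH = pKa = 3.74

At the half-equivalence point, [HA] = [A⁻], so by Henderson–Hasselbalch pH = pKa + log(1) = pKa.
pKa = −log(1.80e-04) = 3.74.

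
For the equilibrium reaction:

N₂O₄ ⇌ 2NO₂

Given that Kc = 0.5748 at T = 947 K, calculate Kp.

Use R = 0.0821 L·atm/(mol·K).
K_p = 44.6900

Δn = (moles gaseous products) − (moles gaseous reactants) = 1
T = 947 K; RT = 0.0821 × 947 = 77.7487
Kp = Kc·(RT)^Δn = 0.5748 × (77.7487)^1 = 0.5748 × 77.7487 = 44.6900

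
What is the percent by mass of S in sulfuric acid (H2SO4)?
Mass of S in formula = 32.07 × 1 = 32.07 g/mol
Molar mass = 98.09 g/mol
% S = (32.07/98.09) × 100% = 32.69%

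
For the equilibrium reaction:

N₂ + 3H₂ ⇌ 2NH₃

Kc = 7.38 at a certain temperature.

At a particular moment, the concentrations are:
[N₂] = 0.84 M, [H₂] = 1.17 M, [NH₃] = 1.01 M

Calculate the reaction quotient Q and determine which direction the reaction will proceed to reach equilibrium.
Q = 0.758, Q < K, reaction proceeds forward (toward products)

Q = ([NH₃]^2) / ([N₂] × [H₂]^3)
  = ((1.01)^2) / ((0.84)·(1.17)^3) = 1.0201/1.3454 = 0.7582
Since Q = 0.7582 < Kc = 7.38, the reaction proceeds forward (toward products) to reach equilibrium.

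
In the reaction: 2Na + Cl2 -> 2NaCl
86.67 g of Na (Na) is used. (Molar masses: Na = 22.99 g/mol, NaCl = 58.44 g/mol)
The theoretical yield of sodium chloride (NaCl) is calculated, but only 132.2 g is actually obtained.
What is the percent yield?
Moles of Na = 86.67 g ÷ 22.99 g/mol = 3.7699 mol
Mole ratio: 2 mol NaCl / 2 mol Na
Moles of NaCl = 3.7699 × (2/2) = 3.7699 mol
Theoretical yield = 3.7699 mol × 58.44 g/mol = 220.31 g
Actual yield = 132.2 g
Percent yield = (132.2 / 220.31) × 100% = 60.0%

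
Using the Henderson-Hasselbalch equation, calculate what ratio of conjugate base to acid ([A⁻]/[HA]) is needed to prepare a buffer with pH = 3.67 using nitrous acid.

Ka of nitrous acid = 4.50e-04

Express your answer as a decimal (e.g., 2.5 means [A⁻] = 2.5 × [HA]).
[A⁻]/[HA] = 2.105

pKa = −log(4.50e-04) = 3.3468. pH = pKa + log([A⁻]/[HA]). 3.67 = 3.3468 + log(ratio). log(ratio) = 3.67 − 3.3468 = 0.3232. ratio = 10^(0.3232) = 2.105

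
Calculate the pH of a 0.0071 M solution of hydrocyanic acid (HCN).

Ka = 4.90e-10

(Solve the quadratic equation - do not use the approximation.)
pH = 5.73

x² + Ka×x - Ka×C = 0. Using quadratic formula: [H⁺] = 1.8650e-06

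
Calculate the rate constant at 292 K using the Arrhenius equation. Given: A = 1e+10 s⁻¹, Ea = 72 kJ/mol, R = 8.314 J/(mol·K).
1.32e-03 s⁻¹

k = A·exp(-Ea/(R·T)) = 1e+10·exp(-72000/(8.314·292)) = 1e+10·exp(-29.6578) = 1e+10·1.3175e-13 = 1.32e-03 s⁻¹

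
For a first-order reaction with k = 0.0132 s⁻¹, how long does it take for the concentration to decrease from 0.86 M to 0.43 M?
52.51 s

From ln[A] = ln[A]₀ - k·t: t = ln([A]₀/[A])/k = ln(0.86/0.43)/0.0132 = ln(2.0000)/0.0132 = 0.6931/0.0132 = 52.51 s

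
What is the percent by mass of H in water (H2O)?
Mass of H in formula = 1.008 × 2 = 2.016 g/mol
Molar mass = 18.02 g/mol
% H = (2.016/18.02) × 100% = 11.19%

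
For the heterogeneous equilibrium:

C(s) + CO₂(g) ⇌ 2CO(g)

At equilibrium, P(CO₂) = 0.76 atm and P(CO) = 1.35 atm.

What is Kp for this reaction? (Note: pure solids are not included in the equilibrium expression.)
K_p = 2.398

Solid C is excluded.
Kp = P(CO)²/P(CO₂) = (1.35)²/0.76 = 1.823/0.76 = 2.398.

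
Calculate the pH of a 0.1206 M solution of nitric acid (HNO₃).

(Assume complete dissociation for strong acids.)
pH = 0.92

[H⁺] = 0.1206 M for strong acid. pH = -log[H⁺] = -log(0.1206)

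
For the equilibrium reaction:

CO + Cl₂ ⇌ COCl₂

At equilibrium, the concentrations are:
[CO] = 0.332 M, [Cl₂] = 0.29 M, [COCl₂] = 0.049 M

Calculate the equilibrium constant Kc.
K_c = 0.5089

Kc = ([COCl₂]) / ([CO] × [Cl₂])
   = ((0.049)) / ((0.332)·(0.29))
   = 0.049 / 0.09628 = 0.5089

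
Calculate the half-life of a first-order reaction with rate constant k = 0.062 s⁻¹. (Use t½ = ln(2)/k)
11.18 s

t½ = ln(2)/k = 0.6931/0.062 = 11.18 s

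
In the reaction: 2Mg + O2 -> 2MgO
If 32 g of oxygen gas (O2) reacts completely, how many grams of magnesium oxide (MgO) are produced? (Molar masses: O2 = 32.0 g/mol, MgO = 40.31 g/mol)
Moles of O2 = 32 g ÷ 32.0 g/mol = 1 mol
Mole ratio: 2 mol MgO / 1 mol O2
Moles of MgO = 1 × (2/1) = 2 mol
Mass of MgO = 2 mol × 40.31 g/mol = 80.62 g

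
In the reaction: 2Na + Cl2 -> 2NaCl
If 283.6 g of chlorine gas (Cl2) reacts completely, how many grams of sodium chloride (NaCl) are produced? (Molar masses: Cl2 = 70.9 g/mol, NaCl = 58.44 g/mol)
Moles of Cl2 = 283.6 g ÷ 70.9 g/mol = 4 mol
Mole ratio: 2 mol NaCl / 1 mol Cl2
Moles of NaCl = 4 × (2/1) = 8 mol
Mass of NaCl = 8 mol × 58.44 g/mol = 467.5 g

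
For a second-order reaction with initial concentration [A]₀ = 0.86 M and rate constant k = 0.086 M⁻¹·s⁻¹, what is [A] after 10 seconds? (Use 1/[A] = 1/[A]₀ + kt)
0.4944 M

1/[A] = 1/[A]₀ + k·t = 1/0.86 + (0.086)·(10) = 1.1628 + 0.8600 = 2.0228
[A] = 1/2.0228 = 0.4944 M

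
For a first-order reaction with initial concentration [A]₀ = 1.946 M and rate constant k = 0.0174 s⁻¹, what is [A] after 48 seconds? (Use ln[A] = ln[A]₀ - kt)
0.8442 M

ln[A] = ln[A]₀ - k·t = ln(1.946) - (0.0174)·(48) = 0.6658 - 0.8352 = -0.1694
[A] = e^(-0.1694) = 0.8442 M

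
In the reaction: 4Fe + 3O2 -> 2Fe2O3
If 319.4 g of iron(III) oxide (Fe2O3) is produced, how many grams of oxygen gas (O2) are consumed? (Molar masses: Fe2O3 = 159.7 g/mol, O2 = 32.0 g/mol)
Moles of Fe2O3 = 319.4 g ÷ 159.7 g/mol = 2 mol
Mole ratio: 3 mol O2 / 2 mol Fe2O3
Moles of O2 = 2 × (3/2) = 3 mol
Mass of O2 = 3 mol × 32.0 g/mol = 96 g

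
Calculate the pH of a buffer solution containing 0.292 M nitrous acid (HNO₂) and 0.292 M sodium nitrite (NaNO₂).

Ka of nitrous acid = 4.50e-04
pH = 3.35

pKa = -log(4.50e-04) = 3.35. pH = pKa + log([A⁻]/[HA]) = 3.35 + log(0.292/0.292)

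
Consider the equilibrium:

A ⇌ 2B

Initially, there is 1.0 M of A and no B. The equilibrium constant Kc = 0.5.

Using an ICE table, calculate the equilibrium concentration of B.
[B] = 0.593 M

ICE: [A] = 1.0 − x, [B] = 2x.
Kc = (2x)²/(1.0 − x) = 0.5 ⇒ 4x² + 0.5x − 0.5 = 0.
x = (−0.5 + √(0.5² + 4·4·0.5))/(2·4) = (−0.5 + √8.25)/8 = 0.29654.
[B] = 2x = 0.593 M.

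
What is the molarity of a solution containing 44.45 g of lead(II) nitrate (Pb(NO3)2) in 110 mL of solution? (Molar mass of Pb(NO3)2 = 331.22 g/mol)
Moles of Pb(NO3)2 = 44.45 g ÷ 331.22 g/mol = 0.134201 mol
Volume = 110 mL = 0.11 L
Molarity = 0.134201 mol ÷ 0.11 L = 1.22 M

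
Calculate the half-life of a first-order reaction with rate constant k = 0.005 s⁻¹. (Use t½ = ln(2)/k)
138.63 s

t½ = ln(2)/k = 0.6931/0.005 = 138.63 s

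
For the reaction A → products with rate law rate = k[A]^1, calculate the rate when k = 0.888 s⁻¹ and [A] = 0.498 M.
0.4422 M/s

rate = k·[A]^1 = 0.888·(0.498)^1 = 0.888·0.498 = 0.4422 M/s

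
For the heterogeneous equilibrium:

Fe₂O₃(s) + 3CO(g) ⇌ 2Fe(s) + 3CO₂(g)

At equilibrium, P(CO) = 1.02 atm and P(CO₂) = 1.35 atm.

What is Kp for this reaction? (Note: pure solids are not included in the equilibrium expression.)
K_p = 2.318

Solids (Fe₂O₃, Fe) are excluded.
Kp = P(CO₂)³/P(CO)³ = (1.35)³/(1.02)³ = 2.46/1.061 = 2.318.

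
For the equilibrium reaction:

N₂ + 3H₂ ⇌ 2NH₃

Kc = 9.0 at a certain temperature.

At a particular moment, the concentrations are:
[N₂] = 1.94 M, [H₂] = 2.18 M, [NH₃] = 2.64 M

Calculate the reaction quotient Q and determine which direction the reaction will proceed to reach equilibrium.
Q = 0.347, Q < K, reaction proceeds forward (toward products)

Q = ([NH₃]^2) / ([N₂] × [H₂]^3)
  = ((2.64)^2) / ((1.94)·(2.18)^3) = 6.9696/20.099 = 0.3468
Since Q = 0.3468 < Kc = 9.0, the reaction proceeds forward (toward products) to reach equilibrium.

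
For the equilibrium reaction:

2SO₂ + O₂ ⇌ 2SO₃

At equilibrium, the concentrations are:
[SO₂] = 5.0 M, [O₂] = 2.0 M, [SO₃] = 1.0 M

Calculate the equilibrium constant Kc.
K_c = 0.0200

Kc = ([SO₃]^2) / ([SO₂]^2 × [O₂])
   = ((1.0)^2) / ((5.0)^2·(2.0))
   = 1 / 50 = 0.0200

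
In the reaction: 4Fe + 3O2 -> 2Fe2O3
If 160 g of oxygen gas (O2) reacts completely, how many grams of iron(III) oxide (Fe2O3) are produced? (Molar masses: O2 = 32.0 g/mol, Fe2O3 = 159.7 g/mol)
Moles of O2 = 160 g ÷ 32.0 g/mol = 5 mol
Mole ratio: 2 mol Fe2O3 / 3 mol O2
Moles of Fe2O3 = 5 × (2/3) = 3.33333 mol
Mass of Fe2O3 = 3.33333 mol × 159.7 g/mol = 532.3 g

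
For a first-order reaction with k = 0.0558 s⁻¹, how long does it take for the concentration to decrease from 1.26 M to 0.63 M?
12.42 s

From ln[A] = ln[A]₀ - k·t: t = ln([A]₀/[A])/k = ln(1.26/0.63)/0.0558 = ln(2.0000)/0.0558 = 0.6931/0.0558 = 12.42 s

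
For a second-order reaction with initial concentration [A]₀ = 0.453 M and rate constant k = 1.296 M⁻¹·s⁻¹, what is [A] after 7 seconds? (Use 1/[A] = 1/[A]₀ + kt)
0.0887 M

1/[A] = 1/[A]₀ + k·t = 1/0.453 + (1.296)·(7) = 2.2075 + 9.0720 = 11.2795
[A] = 1/11.2795 = 0.0887 M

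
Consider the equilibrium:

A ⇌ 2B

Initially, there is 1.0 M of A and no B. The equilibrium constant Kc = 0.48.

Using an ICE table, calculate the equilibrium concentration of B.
[B] = 0.583 M

ICE: [A] = 1.0 − x, [B] = 2x.
Kc = (2x)²/(1.0 − x) = 0.48 ⇒ 4x² + 0.48x − 0.48 = 0.
x = (−0.48 + √(0.48² + 4·4·0.48))/(2·4) = (−0.48 + √7.9104)/8 = 0.29157.
[B] = 2x = 0.583 M.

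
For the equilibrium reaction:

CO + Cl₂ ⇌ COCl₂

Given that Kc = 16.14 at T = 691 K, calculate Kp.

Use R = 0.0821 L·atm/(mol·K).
K_p = 0.2845

Δn = (moles gaseous products) − (moles gaseous reactants) = -1
T = 691 K; RT = 0.0821 × 691 = 56.7311
Kp = Kc·(RT)^Δn = 16.14 × (56.7311)^-1 = 16.14 × 0.017627 = 0.2845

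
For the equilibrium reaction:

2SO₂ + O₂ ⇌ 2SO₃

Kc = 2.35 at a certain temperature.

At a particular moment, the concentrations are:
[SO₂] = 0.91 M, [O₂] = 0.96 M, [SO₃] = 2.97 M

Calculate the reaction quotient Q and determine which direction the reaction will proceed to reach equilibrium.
Q = 11.096, Q > K, reaction proceeds reverse (toward reactants)

Q = ([SO₃]^2) / ([SO₂]^2 × [O₂])
  = ((2.97)^2) / ((0.91)^2·(0.96)) = 8.8209/0.79498 = 11.1
Since Q = 11.1 > Kc = 2.35, the reaction proceeds reverse (toward reactants) to reach equilibrium.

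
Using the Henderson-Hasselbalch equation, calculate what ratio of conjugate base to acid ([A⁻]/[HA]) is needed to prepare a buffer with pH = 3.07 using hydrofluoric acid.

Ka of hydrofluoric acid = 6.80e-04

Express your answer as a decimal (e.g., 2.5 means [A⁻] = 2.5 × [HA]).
[A⁻]/[HA] = 0.799

pKa = −log(6.80e-04) = 3.1675. pH = pKa + log([A⁻]/[HA]). 3.07 = 3.1675 + log(ratio). log(ratio) = 3.07 − 3.1675 = -0.0975. ratio = 10^(-0.0975) = 0.799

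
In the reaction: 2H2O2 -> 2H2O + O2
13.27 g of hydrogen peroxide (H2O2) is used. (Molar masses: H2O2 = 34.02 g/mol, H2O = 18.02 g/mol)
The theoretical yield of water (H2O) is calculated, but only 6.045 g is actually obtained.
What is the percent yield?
Moles of H2O2 = 13.27 g ÷ 34.02 g/mol = 0.390065 mol
Mole ratio: 2 mol H2O / 2 mol H2O2
Moles of H2O = 0.390065 × (2/2) = 0.390065 mol
Theoretical yield = 0.390065 mol × 18.02 g/mol = 7.029 g
Actual yield = 6.045 g
Percent yield = (6.045 / 7.029) × 100% = 86.0%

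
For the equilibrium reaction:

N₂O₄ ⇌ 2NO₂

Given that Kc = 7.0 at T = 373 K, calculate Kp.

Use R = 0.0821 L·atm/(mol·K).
K_p = 214.3631

Δn = (moles gaseous products) − (moles gaseous reactants) = 1
T = 373 K; RT = 0.0821 × 373 = 30.6233
Kp = Kc·(RT)^Δn = 7.0 × (30.6233)^1 = 7.0 × 30.6233 = 214.3631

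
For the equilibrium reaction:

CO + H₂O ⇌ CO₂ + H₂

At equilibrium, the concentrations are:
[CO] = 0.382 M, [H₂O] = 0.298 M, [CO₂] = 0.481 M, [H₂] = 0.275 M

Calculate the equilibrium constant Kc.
K_c = 1.1620

Kc = ([CO₂] × [H₂]) / ([CO] × [H₂O])
   = ((0.481)·(0.275)) / ((0.382)·(0.298))
   = 0.13228 / 0.11384 = 1.1620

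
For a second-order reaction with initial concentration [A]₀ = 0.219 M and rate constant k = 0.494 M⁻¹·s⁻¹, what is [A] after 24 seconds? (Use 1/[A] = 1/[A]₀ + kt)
0.0609 M

1/[A] = 1/[A]₀ + k·t = 1/0.219 + (0.494)·(24) = 4.5662 + 11.8560 = 16.4222
[A] = 1/16.4222 = 0.0609 M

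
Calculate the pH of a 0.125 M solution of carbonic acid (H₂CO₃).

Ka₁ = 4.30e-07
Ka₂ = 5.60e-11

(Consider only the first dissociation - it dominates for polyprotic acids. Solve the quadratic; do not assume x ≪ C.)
pH = 3.64

x² + Ka₁·x − Ka₁·C = 0 with Ka₁ = 4.30e-07, C = 0.125.
x = (−Ka₁ + √(Ka₁² + 4·Ka₁·C))/2 = 2.3163e-04 M, so pH = 3.64.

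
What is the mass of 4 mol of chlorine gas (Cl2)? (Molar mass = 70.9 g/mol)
Mass = 4 mol × 70.9 g/mol = 283.6 g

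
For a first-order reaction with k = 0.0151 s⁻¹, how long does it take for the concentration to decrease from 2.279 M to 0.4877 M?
102.11 s

From ln[A] = ln[A]₀ - k·t: t = ln([A]₀/[A])/k = ln(2.279/0.4877)/0.0151 = ln(4.6730)/0.0151 = 1.5418/0.0151 = 102.11 s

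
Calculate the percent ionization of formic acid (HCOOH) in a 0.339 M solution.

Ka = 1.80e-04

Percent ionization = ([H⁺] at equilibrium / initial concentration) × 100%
Percent ionization = 2.28%

Let x = [H⁺]. Ka = x²/(C - x) ⇒ x² + (1.80e-04)x - (1.80e-04)(0.339) = 0. x = 7.7220e-03. Percent = (7.7220e-03/0.339) × 100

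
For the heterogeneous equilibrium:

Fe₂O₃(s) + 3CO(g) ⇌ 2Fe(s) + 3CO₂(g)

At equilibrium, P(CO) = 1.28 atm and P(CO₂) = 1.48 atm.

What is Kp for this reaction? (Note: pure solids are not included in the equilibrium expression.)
K_p = 1.546

Solids (Fe₂O₃, Fe) are excluded.
Kp = P(CO₂)³/P(CO)³ = (1.48)³/(1.28)³ = 3.242/2.097 = 1.546.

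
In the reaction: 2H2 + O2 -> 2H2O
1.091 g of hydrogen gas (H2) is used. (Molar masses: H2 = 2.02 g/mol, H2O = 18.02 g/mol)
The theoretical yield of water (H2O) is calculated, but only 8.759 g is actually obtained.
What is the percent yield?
Moles of H2 = 1.091 g ÷ 2.02 g/mol = 0.540099 mol
Mole ratio: 2 mol H2O / 2 mol H2
Moles of H2O = 0.540099 × (2/2) = 0.540099 mol
Theoretical yield = 0.540099 mol × 18.02 g/mol = 9.7326 g
Actual yield = 8.759 g
Percent yield = (8.759 / 9.7326) × 100% = 90.0%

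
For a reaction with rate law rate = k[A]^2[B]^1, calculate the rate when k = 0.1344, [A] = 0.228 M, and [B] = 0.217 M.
0.001516 M/s

rate = k·[A]^2·[B]^1 = 0.1344·(0.228)^2·(0.217)^1 = 0.1344·0.051984·0.217 = 0.001516 M/s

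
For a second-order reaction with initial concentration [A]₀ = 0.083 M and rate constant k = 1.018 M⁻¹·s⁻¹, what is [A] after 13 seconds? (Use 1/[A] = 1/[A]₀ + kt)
0.0396 M

1/[A] = 1/[A]₀ + k·t = 1/0.083 + (1.018)·(13) = 12.0482 + 13.2340 = 25.2822
[A] = 1/25.2822 = 0.0396 M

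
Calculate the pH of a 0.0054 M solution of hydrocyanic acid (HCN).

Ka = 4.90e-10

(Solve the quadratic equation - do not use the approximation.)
pH = 5.79

x² + Ka×x - Ka×C = 0. Using quadratic formula: [H⁺] = 1.6264e-06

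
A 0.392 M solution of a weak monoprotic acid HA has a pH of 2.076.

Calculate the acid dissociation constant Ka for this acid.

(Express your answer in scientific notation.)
K_a = 1.84e-04

[H⁺] = 10^(−pH) = 10^(−2.076) = 8.395e-03 M. For HA ⇌ H⁺ + A⁻, Ka = x²/(C − x) = (8.395e-03)²/(0.392 − 8.395e-03) = 1.84e-04.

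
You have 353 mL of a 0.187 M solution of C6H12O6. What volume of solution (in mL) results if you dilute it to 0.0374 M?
Using M₁V₁ = M₂V₂:
0.187 × 353 = 0.0374 × V₂
V₂ = (0.187 × 353) / 0.0374 = 1765 mL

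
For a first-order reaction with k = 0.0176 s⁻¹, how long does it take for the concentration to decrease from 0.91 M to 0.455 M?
39.38 s

From ln[A] = ln[A]₀ - k·t: t = ln([A]₀/[A])/k = ln(0.91/0.455)/0.0176 = ln(2.0000)/0.0176 = 0.6931/0.0176 = 39.38 s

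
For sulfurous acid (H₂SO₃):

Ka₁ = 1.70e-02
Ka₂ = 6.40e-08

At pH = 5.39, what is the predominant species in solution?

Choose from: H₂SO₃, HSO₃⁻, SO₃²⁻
HSO₃⁻

pKa1 = 1.77, pKa2 = 7.19. Each pKa is the crossover between adjacent species; pH = 5.39 lies in the region where HSO₃⁻ predominates.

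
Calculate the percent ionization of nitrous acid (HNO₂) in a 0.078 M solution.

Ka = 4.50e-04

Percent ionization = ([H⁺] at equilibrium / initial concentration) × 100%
Percent ionization = 7.31%

Let x = [H⁺]. Ka = x²/(C - x) ⇒ x² + (4.50e-04)x - (4.50e-04)(0.078) = 0. x = 5.7038e-03. Percent = (5.7038e-03/0.078) × 100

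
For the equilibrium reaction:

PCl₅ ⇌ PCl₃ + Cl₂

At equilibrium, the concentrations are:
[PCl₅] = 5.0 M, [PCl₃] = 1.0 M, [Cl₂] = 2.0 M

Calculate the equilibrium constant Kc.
K_c = 0.4000

Kc = ([PCl₃] × [Cl₂]) / ([PCl₅])
   = ((1.0)·(2.0)) / ((5.0))
   = 2 / 5 = 0.4000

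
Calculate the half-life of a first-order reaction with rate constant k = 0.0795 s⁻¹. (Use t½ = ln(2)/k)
8.72 s

t½ = ln(2)/k = 0.6931/0.0795 = 8.72 s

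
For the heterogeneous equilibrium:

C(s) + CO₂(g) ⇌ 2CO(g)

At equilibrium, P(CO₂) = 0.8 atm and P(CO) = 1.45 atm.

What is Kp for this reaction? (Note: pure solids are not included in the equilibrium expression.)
K_p = 2.628

Solid C is excluded.
Kp = P(CO)²/P(CO₂) = (1.45)²/0.8 = 2.103/0.8 = 2.628.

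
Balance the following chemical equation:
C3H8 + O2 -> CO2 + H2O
Balanced equation:
C3H8 + 5O2 -> 3CO2 + 4H2O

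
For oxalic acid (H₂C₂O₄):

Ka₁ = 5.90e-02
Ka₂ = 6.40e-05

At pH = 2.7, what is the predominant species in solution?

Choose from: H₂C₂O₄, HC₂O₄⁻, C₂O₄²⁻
HC₂O₄⁻

pKa1 = 1.23, pKa2 = 4.19. Each pKa is the crossover between adjacent species; pH = 2.7 lies in the region where HC₂O₄⁻ predominates.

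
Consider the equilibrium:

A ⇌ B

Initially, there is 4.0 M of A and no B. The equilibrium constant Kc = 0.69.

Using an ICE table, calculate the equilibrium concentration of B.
[B] = 1.633 M

ICE: [A] = 4.0 − x, [B] = x.
Kc = x/(4.0 − x) = 0.69 ⇒ x = 0.69·4.0/(1 + 0.69) = 2.76/1.69 = 1.633.
[B] = x = 1.633 M.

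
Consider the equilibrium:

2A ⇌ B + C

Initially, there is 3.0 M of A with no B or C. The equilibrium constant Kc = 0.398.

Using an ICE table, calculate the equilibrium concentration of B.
[B] = 0.837 M

ICE: [A] = 3.0 − 2x, [B] = [C] = x.
Kc = x²/(3.0 − 2x)² = 0.398 ⇒ √Kc = x/(3.0 − 2x).
x = √0.398·3.0/(1 + 2√0.398) = 0.63087·3.0/2.2617 = 0.8368.
[B] = x = 0.837 M.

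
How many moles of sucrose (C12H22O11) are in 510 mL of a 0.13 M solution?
Moles = Molarity × Volume (L)
Moles = 0.13 M × 0.51 L = 0.0663 mol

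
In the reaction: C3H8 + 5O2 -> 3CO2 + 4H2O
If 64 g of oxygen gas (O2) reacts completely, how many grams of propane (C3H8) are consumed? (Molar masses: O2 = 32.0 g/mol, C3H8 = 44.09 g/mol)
Moles of O2 = 64 g ÷ 32.0 g/mol = 2 mol
Mole ratio: 1 mol C3H8 / 5 mol O2
Moles of C3H8 = 2 × (1/5) = 0.4 mol
Mass of C3H8 = 0.4 mol × 44.09 g/mol = 17.64 g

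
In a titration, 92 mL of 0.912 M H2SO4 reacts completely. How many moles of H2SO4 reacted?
Moles = Molarity × Volume (L)
Moles = 0.912 M × 0.092 L = 0.0839 mol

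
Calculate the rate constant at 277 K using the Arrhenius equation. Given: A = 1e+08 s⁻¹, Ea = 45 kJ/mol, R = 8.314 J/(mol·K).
3.27e-01 s⁻¹

k = A·exp(-Ea/(R·T)) = 1e+08·exp(-45000/(8.314·277)) = 1e+08·exp(-19.5399) = 1e+08·3.2653e-09 = 3.27e-01 s⁻¹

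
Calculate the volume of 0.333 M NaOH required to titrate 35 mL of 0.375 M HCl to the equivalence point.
V_{base} = 39.4 mL

At equivalence: moles acid = moles base.
moles HCl = 0.375 M × 0.035 L = 0.013125 mol
V_NaOH = 0.013125 mol ÷ 0.333 M = 0.03941 L = 39.4 mL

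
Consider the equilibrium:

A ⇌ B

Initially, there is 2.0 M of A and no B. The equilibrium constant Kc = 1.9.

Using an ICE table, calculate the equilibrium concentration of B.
[B] = 1.310 M

ICE: [A] = 2.0 − x, [B] = x.
Kc = x/(2.0 − x) = 1.9 ⇒ x = 1.9·2.0/(1 + 1.9) = 3.8/2.9 = 1.31.
[B] = x = 1.310 M.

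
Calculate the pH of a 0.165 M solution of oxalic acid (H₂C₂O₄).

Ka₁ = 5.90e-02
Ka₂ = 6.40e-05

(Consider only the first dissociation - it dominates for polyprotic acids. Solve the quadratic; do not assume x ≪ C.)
pH = 1.13

x² + Ka₁·x − Ka₁·C = 0 with Ka₁ = 5.90e-02, C = 0.165.
x = (−Ka₁ + √(Ka₁² + 4·Ka₁·C))/2 = 7.3482e-02 M, so pH = 1.13.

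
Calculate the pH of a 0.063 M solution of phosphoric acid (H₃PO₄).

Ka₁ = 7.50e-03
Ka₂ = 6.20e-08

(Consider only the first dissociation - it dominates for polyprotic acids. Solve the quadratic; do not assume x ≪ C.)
pH = 1.74

x² + Ka₁·x − Ka₁·C = 0 with Ka₁ = 7.50e-03, C = 0.063.
x = (−Ka₁ + √(Ka₁² + 4·Ka₁·C))/2 = 1.8308e-02 M, so pH = 1.74.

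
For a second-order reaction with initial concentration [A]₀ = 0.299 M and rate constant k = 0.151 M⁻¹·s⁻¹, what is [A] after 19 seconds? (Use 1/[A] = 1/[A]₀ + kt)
0.1609 M

1/[A] = 1/[A]₀ + k·t = 1/0.299 + (0.151)·(19) = 3.3445 + 2.8690 = 6.2135
[A] = 1/6.2135 = 0.1609 M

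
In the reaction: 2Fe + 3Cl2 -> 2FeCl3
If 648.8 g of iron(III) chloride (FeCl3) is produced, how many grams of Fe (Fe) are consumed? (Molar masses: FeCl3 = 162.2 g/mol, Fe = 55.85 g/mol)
Moles of FeCl3 = 648.8 g ÷ 162.2 g/mol = 4 mol
Mole ratio: 2 mol Fe / 2 mol FeCl3
Moles of Fe = 4 × (2/2) = 4 mol
Mass of Fe = 4 mol × 55.85 g/mol = 223.4 g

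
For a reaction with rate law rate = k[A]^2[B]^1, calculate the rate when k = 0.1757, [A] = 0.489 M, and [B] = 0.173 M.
0.007268 M/s

rate = k·[A]^2·[B]^1 = 0.1757·(0.489)^2·(0.173)^1 = 0.1757·0.239121·0.173 = 0.007268 M/s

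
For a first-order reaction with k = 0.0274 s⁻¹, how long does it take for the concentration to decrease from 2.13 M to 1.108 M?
23.85 s

From ln[A] = ln[A]₀ - k·t: t = ln([A]₀/[A])/k = ln(2.13/1.108)/0.0274 = ln(1.9224)/0.0274 = 0.6536/0.0274 = 23.85 s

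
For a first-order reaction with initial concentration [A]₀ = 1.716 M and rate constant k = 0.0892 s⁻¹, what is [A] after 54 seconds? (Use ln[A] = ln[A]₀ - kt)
0.0139 M

ln[A] = ln[A]₀ - k·t = ln(1.716) - (0.0892)·(54) = 0.5400 - 4.8168 = -4.2768
[A] = e^(-4.2768) = 0.0139 M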